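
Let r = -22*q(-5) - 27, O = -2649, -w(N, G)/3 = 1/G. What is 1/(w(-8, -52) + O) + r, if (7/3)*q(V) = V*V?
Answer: -253313419/964215 ≈ -262.71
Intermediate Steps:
w(N, G) = -3/G
q(V) = 3*V**2/7 (q(V) = 3*(V*V)/7 = 3*V**2/7)
r = -1839/7 (r = -66*(-5)**2/7 - 27 = -66*25/7 - 27 = -22*75/7 - 27 = -1650/7 - 27 = -1839/7 ≈ -262.71)
1/(w(-8, -52) + O) + r = 1/(-3/(-52) - 2649) - 1839/7 = 1/(-3*(-1/52) - 2649) - 1839/7 = 1/(3/52 - 2649) - 1839/7 = 1/(-137745/52) - 1839/7 = -52/137745 - 1839/7 = -253313419/964215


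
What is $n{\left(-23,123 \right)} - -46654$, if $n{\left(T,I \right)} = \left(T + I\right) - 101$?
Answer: $46653$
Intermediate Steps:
$n{\left(T,I \right)} = -101 + I + T$ ($n{\left(T,I \right)} = \left(I + T\right) - 101 = -101 + I + T$)
$n{\left(-23,123 \right)} - -46654 = \left(-101 + 123 - 23\right) - -46654 = -1 + 46654 = 46653$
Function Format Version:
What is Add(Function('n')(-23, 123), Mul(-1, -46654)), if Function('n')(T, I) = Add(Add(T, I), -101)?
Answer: 46653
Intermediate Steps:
Function('n')(T, I) = Add(-101, I, T) (Function('n')(T, I) = Add(Add(I, T), -101) = Add(-101, I, T))
Add(Function('n')(-23, 123), Mul(-1, -46654)) = Add(Add(-101, 123, -23), Mul(-1, -46654)) = Add(-1, 46654) = 46653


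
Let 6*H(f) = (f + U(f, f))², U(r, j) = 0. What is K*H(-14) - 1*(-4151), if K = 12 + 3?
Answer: 4641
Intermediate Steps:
K = 15
H(f) = f²/6 (H(f) = (f + 0)²/6 = f²/6)
K*H(-14) - 1*(-4151) = 15*((⅙)*(-14)²) - 1*(-4151) = 15*((⅙)*196) + 4151 = 15*(98/3) + 4151 = 490 + 4151 = 4641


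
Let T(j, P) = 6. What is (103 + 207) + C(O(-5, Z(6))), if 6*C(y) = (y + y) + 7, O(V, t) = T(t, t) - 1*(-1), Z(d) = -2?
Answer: 627/2 ≈ 313.50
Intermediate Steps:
O(V, t) = 7 (O(V, t) = 6 - 1*(-1) = 6 + 1 = 7)
C(y) = 7/6 + y/3 (C(y) = ((y + y) + 7)/6 = (2*y + 7)/6 = (7 + 2*y)/6 = 7/6 + y/3)
(103 + 207) + C(O(-5, Z(6))) = (103 + 207) + (7/6 + (1/3)*7) = 310 + (7/6 + 7/3) = 310 + 7/2 = 627/2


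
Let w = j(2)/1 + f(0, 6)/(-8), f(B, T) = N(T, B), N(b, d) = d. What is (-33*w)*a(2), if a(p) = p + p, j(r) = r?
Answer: -264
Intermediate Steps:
a(p) = 2*p
f(B, T) = B
w = 2 (w = 2/1 + 0/(-8) = 2*1 + 0*(-⅛) = 2 + 0 = 2)
(-33*w)*a(2) = (-33*2)*(2*2) = -66*4 = -264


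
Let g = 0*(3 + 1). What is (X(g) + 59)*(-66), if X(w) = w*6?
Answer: -3894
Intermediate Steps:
g = 0 (g = 0*4 = 0)
X(w) = 6*w
(X(g) + 59)*(-66) = (6*0 + 59)*(-66) = (0 + 59)*(-66) = 59*(-66) = -3894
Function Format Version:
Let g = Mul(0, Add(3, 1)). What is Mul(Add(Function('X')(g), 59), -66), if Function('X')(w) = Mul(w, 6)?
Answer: -3894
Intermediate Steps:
g = 0 (g = Mul(0, 4) = 0)
Function('X')(w) = Mul(6, w)
Mul(Add(Function('X')(g), 59), -66) = Mul(Add(Mul(6, 0), 59), -66) = Mul(Add(0, 59), -66) = Mul(59, -66) = -3894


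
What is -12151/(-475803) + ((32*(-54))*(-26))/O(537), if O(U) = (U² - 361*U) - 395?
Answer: 776568719/1544177619 ≈ 0.50290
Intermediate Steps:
O(U) = -395 + U² - 361*U
-12151/(-475803) + ((32*(-54))*(-26))/O(537) = -12151/(-475803) + ((32*(-54))*(-26))/(-395 + 537² - 361*537) = -12151*(-1/475803) + (-1728*(-26))/(-395 + 288369 - 193857) = 419/16407 + 44928/94117 = 776568719/1544177619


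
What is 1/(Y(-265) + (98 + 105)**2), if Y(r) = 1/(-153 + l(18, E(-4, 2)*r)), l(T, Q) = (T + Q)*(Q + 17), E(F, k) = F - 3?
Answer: 3506103/144482998528 ≈ 2.4267e-5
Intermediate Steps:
E(F, k) = -3 + F
l(T, Q) = (17 + Q)*(Q + T) (l(T, Q) = (Q + T)*(17 + Q) = (17 + Q)*(Q + T))
Y(r) = 1/(153 - 245*r + 49*r**2) (Y(r) = 1/(-153 + (((-3 - 4)*r)**2 + 17*((-3 - 4)*r) + 17*18 + ((-3 - 4)*r)*18)) = 1/(-153 + ((-7*r)**2 + 17*(-7*r) + 306 - 7*r*18)) = 1/(-153 + (49*r**2 - 119*r + 306 - 126*r)) = 1/(-153 + (306 - 245*r + 49*r**2)) = 1/(153 - 245*r + 49*r**2))
1/(Y(-265) + (98 + 105)**2) = 1/(1/(153 - 245*(-265) + 49*(-265)**2) + (98 + 105)**2) = 1/(1/(153 + 64925 + 49*70225) + 203**2) = 1/(1/(153 + 64925 + 3441025) + 41209) = 1/(1/3506103 + 41209) = 1/(144482998528/3506103) = 3506103/144482998528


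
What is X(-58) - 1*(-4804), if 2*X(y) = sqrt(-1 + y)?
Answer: 4804 + I*sqrt(59)/2 ≈ 4804.0 + 3.8406*I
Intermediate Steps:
X(y) = sqrt(-1 + y)/2
X(-58) - 1*(-4804) = sqrt(-1 - 58)/2 - 1*(-4804) = sqrt(-59)/2 + 4804 = (I*sqrt(59))/2 + 4804 = I*sqrt(59)/2 + 4804 = 4804 + I*sqrt(59)/2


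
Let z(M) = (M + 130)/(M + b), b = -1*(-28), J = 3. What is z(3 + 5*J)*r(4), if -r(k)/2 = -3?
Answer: 444/23 ≈ 19.304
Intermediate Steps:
b = 28
z(M) = (130 + M)/(28 + M) (z(M) = (M + 130)/(M + 28) = (130 + M)/(28 + M))
r(k) = 6 (r(k) = -2*(-3) = 6)
z(3 + 5*J)*r(4) = ((130 + (3 + 5*3))/(28 + (3 + 5*3)))*6 = ((130 + (3 + 15))/(28 + (3 + 15)))*6 = ((130 + 18)/(28 + 18))*6 = (148/46)*6 = ((1/46)*148)*6 = (74/23)*6 = 444/23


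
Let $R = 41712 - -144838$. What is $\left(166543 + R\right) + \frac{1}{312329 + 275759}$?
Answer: $\frac{207649756185}{588088} \approx 3.5309 \cdot 10^{5}$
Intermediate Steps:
$R = 186550$ ($R = 41712 + 144838 = 186550$)
$\left(166543 + R\right) + \frac{1}{312329 + 275759} = \left(166543 + 186550\right) + \frac{1}{312329 + 275759} = 353093 + \frac{1}{588088} = \frac{207649756185}{588088}$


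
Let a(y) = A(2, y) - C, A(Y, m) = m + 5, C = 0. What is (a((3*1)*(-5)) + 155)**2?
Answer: 21025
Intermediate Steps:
A(Y, m) = 5 + m
a(y) = 5 + y (a(y) = (5 + y) - 1*0 = (5 + y) + 0 = 5 + y)
(a((3*1)*(-5)) + 155)**2 = ((5 + (3*1)*(-5)) + 155)**2 = ((5 + 3*(-5)) + 155)**2 = ((5 - 15) + 155)**2 = (-10 + 155)**2 = 145**2 = 21025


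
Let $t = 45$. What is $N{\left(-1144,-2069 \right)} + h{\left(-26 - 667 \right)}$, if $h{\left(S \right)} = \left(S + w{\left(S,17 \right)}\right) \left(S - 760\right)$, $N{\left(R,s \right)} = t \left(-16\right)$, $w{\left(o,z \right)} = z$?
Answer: $981508$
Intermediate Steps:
$N{\left(R,s \right)} = -720$ ($N{\left(R,s \right)} = 45 \left(-16\right) = -720$)
$h{\left(S \right)} = \left(-760 + S\right) \left(17 + S\right)$ ($h{\left(S \right)} = \left(S + 17\right) \left(S - 760\right) = \left(17 + S\right) \left(-760 + S\right) = \left(-760 + S\right) \left(17 + S\right)$)
$N{\left(-1144,-2069 \right)} + h{\left(-26 - 667 \right)} = -720 - \left(12920 - \left(-26 - 667\right)^{2} + 743 \left(-26 - 667\right)\right) = -720 - \left(-501979 - 480249\right) = -720 + \left(-12920 + 480249 + 514899\right) = -720 + 982228 = 981508$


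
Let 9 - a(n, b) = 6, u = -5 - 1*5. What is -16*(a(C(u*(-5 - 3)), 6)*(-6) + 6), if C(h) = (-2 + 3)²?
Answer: 192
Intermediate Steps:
u = -10 (u = -5 - 5 = -10)
C(h) = 1 (C(h) = 1² = 1)
a(n, b) = 3 (a(n, b) = 9 - 1*6 = 9 - 6 = 3)
-16*(a(C(u*(-5 - 3)), 6)*(-6) + 6) = -16*(3*(-6) + 6) = -16*(-18 + 6) = -16*(-12) = 192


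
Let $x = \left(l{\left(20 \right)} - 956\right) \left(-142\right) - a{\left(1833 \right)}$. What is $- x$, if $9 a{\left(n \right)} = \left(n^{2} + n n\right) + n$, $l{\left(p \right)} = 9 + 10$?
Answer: $\frac{1841375}{3} \approx 6.1379 \cdot 10^{5}$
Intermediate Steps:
$l{\left(p \right)} = 19$
$a{\left(n \right)} = \frac{n}{9} + \frac{2 n^{2}}{9}$ ($a{\left(n \right)} = \frac{\left(n^{2} + n n\right) + n}{9} = \frac{\left(n^{2} + n^{2}\right) + n}{9} = \frac{2 n^{2} + n}{9} = \frac{n + 2 n^{2}}{9} = \frac{n}{9} + \frac{2 n^{2}}{9}$)
$x = - \frac{1841375}{3}$ ($x = \left(19 - 956\right) \left(-142\right) - \frac{1}{9} \cdot 1833 \left(1 + 2 \cdot 1833\right) = \left(-937\right) \left(-142\right) - \frac{1}{9} \cdot 1833 \left(1 + 3666\right) = 133054 - \frac{1}{9} \cdot 1833 \cdot 3667 = 133054 - \frac{2240537}{3} = - \frac{1841375}{3} \approx -6.1379 \cdot 10^{5}$)
$- x = \left(-1\right) \left(- \frac{1841375}{3}\right) = \frac{1841375}{3}$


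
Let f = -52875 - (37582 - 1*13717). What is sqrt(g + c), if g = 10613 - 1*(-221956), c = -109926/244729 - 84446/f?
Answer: sqrt(20507254031626094181778410)/9390251730 ≈ 482.25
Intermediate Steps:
f = -76740 (f = -52875 - (37582 - 13717) = -52875 - 1*23865 = -52875 - 23865 = -76740)
c = 6115331947/9390251730 (c = -109926/244729 - 84446/(-76740) = -109926*1/244729 - 84446*(-1/76740) = -109926/244729 + 42223/38370 = 6115331947/9390251730 ≈ 0.65124)
g = 232569 (g = 10613 + 221956 = 232569)
sqrt(g + c) = sqrt(232569 + 6115331947/9390251730) = sqrt(2183887569926317/9390251730) = sqrt(20507254031626094181778410)/9390251730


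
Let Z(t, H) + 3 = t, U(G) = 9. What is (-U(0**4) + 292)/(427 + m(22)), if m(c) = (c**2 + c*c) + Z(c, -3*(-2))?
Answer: 283/1414 ≈ 0.20014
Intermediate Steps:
Z(t, H) = -3 + t
m(c) = -3 + c + 2*c**2 (m(c) = (c**2 + c*c) + (-3 + c) = (c**2 + c**2) + (-3 + c) = 2*c**2 + (-3 + c) = -3 + c + 2*c**2)
(-U(0**4) + 292)/(427 + m(22)) = (-1*9 + 292)/(427 + (-3 + 22 + 2*22**2)) = (-9 + 292)/(427 + (-3 + 22 + 2*484)) = 283/(427 + (-3 + 22 + 968)) = 283/(427 + 987) = 283/1414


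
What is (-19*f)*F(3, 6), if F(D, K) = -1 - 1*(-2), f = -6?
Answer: 114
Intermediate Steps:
F(D, K) = 1 (F(D, K) = -1 + 2 = 1)
(-19*f)*F(3, 6) = -19*(-6)*1 = 114*1 = 114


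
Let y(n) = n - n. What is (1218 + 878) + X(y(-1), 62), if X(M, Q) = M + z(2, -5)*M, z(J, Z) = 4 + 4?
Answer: 2096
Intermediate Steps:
z(J, Z) = 8
y(n) = 0
X(M, Q) = 9*M (X(M, Q) = M + 8*M = 9*M)
(1218 + 878) + X(y(-1), 62) = (1218 + 878) + 9*0 = 2096 + 0 = 2096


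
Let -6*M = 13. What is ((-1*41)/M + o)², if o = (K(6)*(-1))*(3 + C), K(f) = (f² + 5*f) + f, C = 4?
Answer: 39765636/169 ≈ 2.3530e+5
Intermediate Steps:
M = -13/6 (M = -⅙*13 = -13/6 ≈ -2.1667)
K(f) = f² + 6*f
o = -504 (o = ((6*(6 + 6))*(-1))*(3 + 4) = ((6*12)*(-1))*7 = (72*(-1))*7 = -72*7 = -504)
((-1*41)/M + o)² = ((-1*41)/(-13/6) - 504)² = (-41*(-6/13) - 504)² = (246/13 - 504)² = (-6306/13)² = 39765636/169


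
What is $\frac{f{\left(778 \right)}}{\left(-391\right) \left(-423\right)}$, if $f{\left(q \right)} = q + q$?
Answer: $\frac{1556}{165393} \approx 0.0094079$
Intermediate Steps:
$f{\left(q \right)} = 2 q$
$\frac{f{\left(778 \right)}}{\left(-391\right) \left(-423\right)} = \frac{2 \cdot 778}{\left(-391\right) \left(-423\right)} = \frac{1556}{165393}$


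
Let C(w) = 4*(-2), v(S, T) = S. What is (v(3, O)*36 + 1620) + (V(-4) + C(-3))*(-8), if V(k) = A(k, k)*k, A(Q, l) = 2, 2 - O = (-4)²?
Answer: 1856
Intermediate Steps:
O = -14 (O = 2 - 1*(-4)² = 2 - 1*16 = 2 - 16 = -14)
V(k) = 2*k
C(w) = -8
(v(3, O)*36 + 1620) + (V(-4) + C(-3))*(-8) = (3*36 + 1620) + (2*(-4) - 8)*(-8) = (108 + 1620) + (-8 - 8)*(-8) = 1728 - 16*(-8) = 1728 + 128 = 1856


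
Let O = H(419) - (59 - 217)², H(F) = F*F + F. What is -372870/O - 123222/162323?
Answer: -39566935281/12256685084 ≈ -3.2282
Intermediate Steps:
H(F) = F + F² (H(F) = F² + F = F + F²)
O = 151016 (O = 419*(1 + 419) - (59 - 217)² = 419*420 - 1*(-158)² = 175980 - 1*24964 = 175980 - 24964 = 151016)
-372870/O - 123222/162323 = -372870/151016 - 123222/162323 = -372870*1/151016 - 123222*1/162323 = -186435/75508 - 123222/162323 = -39566935281/12256685084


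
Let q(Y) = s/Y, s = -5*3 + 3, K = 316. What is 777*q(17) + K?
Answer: -3952/17 ≈ -232.47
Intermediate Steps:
s = -12 (s = -15 + 3 = -12)
q(Y) = -12/Y
777*q(17) + K = 777*(-12/17) + 316 = -9324/17 + 316 = -3952/17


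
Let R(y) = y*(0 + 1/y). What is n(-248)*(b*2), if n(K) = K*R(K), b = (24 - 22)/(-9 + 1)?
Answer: 124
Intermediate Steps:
b = -1/4 (b = 2/(-8) = 2*(-1/8) = -1/4 ≈ -0.25000)
R(y) = 1 (R(y) = y/y = 1)
n(K) = K (n(K) = K*1 = K)
n(-248)*(b*2) = -(-62)*2 = -248*(-1/2) = 124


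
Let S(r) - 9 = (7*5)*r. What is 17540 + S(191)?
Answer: 24234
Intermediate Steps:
S(r) = 9 + 35*r (S(r) = 9 + (7*5)*r = 9 + 35*r)
17540 + S(191) = 17540 + (9 + 35*191) = 17540 + (9 + 6685) = 17540 + 6694 = 24234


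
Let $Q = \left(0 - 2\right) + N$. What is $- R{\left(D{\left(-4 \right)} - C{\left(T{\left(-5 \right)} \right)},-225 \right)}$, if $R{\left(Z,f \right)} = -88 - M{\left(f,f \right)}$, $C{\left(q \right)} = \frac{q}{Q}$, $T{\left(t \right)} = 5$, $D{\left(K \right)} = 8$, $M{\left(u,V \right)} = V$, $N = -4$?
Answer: $-137$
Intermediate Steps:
$Q = -6$ ($Q = \left(0 - 2\right) - 4 = -2 - 4 = -6$)
$C{\left(q \right)} = - \frac{q}{6}$ ($C{\left(q \right)} = \frac{q}{-6} = q \left(- \frac{1}{6}\right) = - \frac{q}{6}$)
$R{\left(Z,f \right)} = -88 - f$
$- R{\left(D{\left(-4 \right)} - C{\left(T{\left(-5 \right)} \right)},-225 \right)} = - (-88 - -225) = - (-88 + 225) = \left(-1\right) 137 = -137$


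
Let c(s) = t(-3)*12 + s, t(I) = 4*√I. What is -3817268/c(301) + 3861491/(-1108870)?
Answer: (-185351568*√3 + 4234016275951*I)/(1108870*(-301*I + 48*√3)) ≈ -11787.0 + 3254.6*I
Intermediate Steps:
c(s) = s + 48*I*√3 (c(s) = (4*√(-3))*12 + s = (4*(I*√3))*12 + s = (4*I*√3)*12 + s = 48*I*√3 + s = s + 48*I*√3)
-3817268/c(301) + 3861491/(-1108870) = -3817268/(301 + 48*I*√3) + 3861491/(-1108870) = -3817268/(301 + 48*I*√3) + 3861491*(-1/1108870) = -3817268/(301 + 48*I*√3) - 3861491/1108870 = -3861491/1108870 - 3817268/(301 + 48*I*√3)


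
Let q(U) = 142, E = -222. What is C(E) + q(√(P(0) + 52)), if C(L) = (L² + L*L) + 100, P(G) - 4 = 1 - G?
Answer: 98810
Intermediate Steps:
P(G) = 5 - G (P(G) = 4 + (1 - G) = 5 - G)
C(L) = 100 + 2*L² (C(L) = (L² + L²) + 100 = 2*L² + 100 = 100 + 2*L²)
C(E) + q(√(P(0) + 52)) = (100 + 2*(-222)²) + 142 = (100 + 2*49284) + 142 = (100 + 98568) + 142 = 98668 + 142 = 98810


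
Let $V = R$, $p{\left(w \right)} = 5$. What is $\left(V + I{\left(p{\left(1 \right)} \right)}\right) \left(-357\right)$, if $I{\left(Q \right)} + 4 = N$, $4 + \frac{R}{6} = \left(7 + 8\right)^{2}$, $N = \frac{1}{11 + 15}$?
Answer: $- \frac{12271161}{26} \approx -4.7197 \cdot 10^{5}$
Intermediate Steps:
$N = \frac{1}{26} \approx 0.038462$
$R = 1326$ ($R = -24 + 6 \left(7 + 8\right)^{2} = -24 + 6 \cdot 15^{2} = -24 + 6 \cdot 225 = -24 + 1350 = 1326$)
$V = 1326$
$I{\left(Q \right)} = - \frac{103}{26}$ ($I{\left(Q \right)} = -4 + \frac{1}{26} = - \frac{103}{26}$)
$\left(V + I{\left(p{\left(1 \right)} \right)}\right) \left(-357\right) = \left(1326 - \frac{103}{26}\right) \left(-357\right) = \frac{34373}{26} \left(-357\right) = - \frac{12271161}{26}$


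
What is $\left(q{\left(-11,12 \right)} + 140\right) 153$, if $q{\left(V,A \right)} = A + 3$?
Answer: $23715$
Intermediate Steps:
$q{\left(V,A \right)} = 3 + A$
$\left(q{\left(-11,12 \right)} + 140\right) 153 = \left(\left(3 + 12\right) + 140\right) 153 = \left(15 + 140\right) 153 = 155 \cdot 153 = 23715$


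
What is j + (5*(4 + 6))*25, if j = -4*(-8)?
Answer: 1282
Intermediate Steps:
j = 32
j + (5*(4 + 6))*25 = 32 + (5*(4 + 6))*25 = 32 + (5*10)*25 = 32 + 50*25 = 32 + 1250 = 1282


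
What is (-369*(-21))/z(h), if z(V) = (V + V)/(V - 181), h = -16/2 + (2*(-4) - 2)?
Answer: 171339/4 ≈ 42835.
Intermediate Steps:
h = -18 (h = -16/2 + (-8 - 2) = -2*4 - 10 = -8 - 10 = -18)
z(V) = 2*V/(-181 + V) (z(V) = (2*V)/(-181 + V) = 2*V/(-181 + V))
(-369*(-21))/z(h) = (-369*(-21))/((2*(-18)/(-181 - 18))) = 7749/((2*(-18)/(-199))) = 7749/((2*(-18)*(-1/199))) = 7749/(36/199) = 7749*(199/36) = 171339/4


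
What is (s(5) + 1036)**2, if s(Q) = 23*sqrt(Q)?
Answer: 1075941 + 47656*sqrt(5) ≈ 1.1825e+6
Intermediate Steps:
(s(5) + 1036)**2 = (23*sqrt(5) + 1036)**2 = (1036 + 23*sqrt(5))**2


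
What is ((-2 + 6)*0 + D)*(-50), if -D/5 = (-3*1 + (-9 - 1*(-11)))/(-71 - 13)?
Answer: 125/42 ≈ 2.9762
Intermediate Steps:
D = -5/84 (D = -5*(-3*1 + (-9 - 1*(-11)))/(-71 - 13) = -5*(-3 + (-9 + 11))/(-84) = -5*(-3 + 2)*(-1)/84 = -(-5)*(-1)/84 = -5*1/84 = -5/84 ≈ -0.059524)
((-2 + 6)*0 + D)*(-50) = ((-2 + 6)*0 - 5/84)*(-50) = (4*0 - 5/84)*(-50) = (0 - 5/84)*(-50) = -5/84*(-50) = 125/42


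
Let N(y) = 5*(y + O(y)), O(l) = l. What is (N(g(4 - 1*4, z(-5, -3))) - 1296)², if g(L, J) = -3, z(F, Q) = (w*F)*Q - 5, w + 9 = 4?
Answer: 1758276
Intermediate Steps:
w = -5 (w = -9 + 4 = -5)
z(F, Q) = -5 - 5*F*Q (z(F, Q) = (-5*F)*Q - 5 = -5*F*Q - 5 = -5 - 5*F*Q)
N(y) = 10*y (N(y) = 5*(y + y) = 5*(2*y) = 10*y)
(N(g(4 - 1*4, z(-5, -3))) - 1296)² = (10*(-3) - 1296)² = (-30 - 1296)² = (-1326)² = 1758276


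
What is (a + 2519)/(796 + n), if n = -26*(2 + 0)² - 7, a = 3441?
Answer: 1192/137 ≈ 8.7007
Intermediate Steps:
n = -111 (n = -26*2² - 7 = -26*4 - 7 = -104 - 7 = -111)
(a + 2519)/(796 + n) = (3441 + 2519)/(796 - 111) = 5960/685 = 5960*(1/685) = 1192/137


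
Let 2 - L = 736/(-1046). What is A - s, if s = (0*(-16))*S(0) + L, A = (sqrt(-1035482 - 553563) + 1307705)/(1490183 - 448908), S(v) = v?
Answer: -157686627/108917365 + I*sqrt(1589045)/1041275 ≈ -1.4478 + 0.0012106*I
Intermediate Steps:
L = 1414/523 (L = 2 - 736/(-1046) = 2 - 736*(-1)/1046 = 2 - 1*(-368/523) = 2 + 368/523 = 1414/523 ≈ 2.7036)
A = 261541/208255 + I*sqrt(1589045)/1041275 (A = (sqrt(-1589045) + 1307705)/1041275 = (I*sqrt(1589045) + 1307705)*(1/1041275) = (1307705 + I*sqrt(1589045))*(1/1041275) = 261541/208255 + I*sqrt(1589045)/1041275 ≈ 1.2559 + 0.0012106*I)
s = 1414/523 (s = (0*(-16))*0 + 1414/523 = 0*0 + 1414/523 = 0 + 1414/523 = 1414/523 ≈ 2.7036)
A - s = (261541/208255 + I*sqrt(1589045)/1041275) - 1*1414/523 = (261541/208255 + I*sqrt(1589045)/1041275) - 1414/523 = -157686627/108917365 + I*sqrt(1589045)/1041275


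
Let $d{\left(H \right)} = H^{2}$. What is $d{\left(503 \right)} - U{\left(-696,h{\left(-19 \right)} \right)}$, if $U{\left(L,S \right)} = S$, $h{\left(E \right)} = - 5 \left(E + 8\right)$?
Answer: $252954$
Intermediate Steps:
$h{\left(E \right)} = -40 - 5 E$ ($h{\left(E \right)} = - 5 \left(8 + E\right) = -40 - 5 E$)
$d{\left(503 \right)} - U{\left(-696,h{\left(-19 \right)} \right)} = 503^{2} - \left(-40 - -95\right) = 253009 - \left(-40 + 95\right) = 253009 - 55 = 252954$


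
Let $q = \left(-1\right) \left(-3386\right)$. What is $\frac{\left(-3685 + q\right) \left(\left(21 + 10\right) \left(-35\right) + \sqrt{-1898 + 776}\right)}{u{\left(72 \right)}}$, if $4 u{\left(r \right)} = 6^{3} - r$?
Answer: $\frac{324415}{36} - \frac{299 i \sqrt{1122}}{36} \approx 9011.5 - 278.21 i$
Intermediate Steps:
$q = 3386$
$u{\left(r \right)} = 54 - \frac{r}{4}$ ($u{\left(r \right)} = \frac{6^{3} - r}{4} = \frac{216 - r}{4} = 54 - \frac{r}{4}$)
$\frac{\left(-3685 + q\right) \left(\left(21 + 10\right) \left(-35\right) + \sqrt{-1898 + 776}\right)}{u{\left(72 \right)}} = \frac{\left(-3685 + 3386\right) \left(\left(21 + 10\right) \left(-35\right) + \sqrt{-1898 + 776}\right)}{54 - 18} = \frac{\left(-299\right) \left(31 \left(-35\right) + \sqrt{-1122}\right)}{54 - 18} = \frac{\left(-299\right) \left(-1085 + i \sqrt{1122}\right)}{36} = \left(324415 - 299 i \sqrt{1122}\right) \frac{1}{36} = \frac{324415}{36} - \frac{299 i \sqrt{1122}}{36}$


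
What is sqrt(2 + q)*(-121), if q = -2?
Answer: 0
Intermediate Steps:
sqrt(2 + q)*(-121) = sqrt(2 - 2)*(-121) = sqrt(0)*(-121) = 0*(-121) = 0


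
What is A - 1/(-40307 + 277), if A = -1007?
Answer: -40310209/40030 ≈ -1007.0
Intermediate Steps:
A - 1/(-40307 + 277) = -1007 - 1/(-40307 + 277) = -1007 - 1/(-40030) = -1007 - 1*(-1/40030) = -1007 + 1/40030 = -40310209/40030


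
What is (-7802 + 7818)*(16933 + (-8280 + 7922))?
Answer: 265200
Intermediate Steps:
(-7802 + 7818)*(16933 + (-8280 + 7922)) = 16*(16933 - 358) = 16*16575 = 265200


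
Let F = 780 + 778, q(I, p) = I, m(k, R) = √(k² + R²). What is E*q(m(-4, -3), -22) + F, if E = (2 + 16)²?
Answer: 3178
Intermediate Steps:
m(k, R) = √(R² + k²)
F = 1558
E = 324 (E = 18² = 324)
E*q(m(-4, -3), -22) + F = 324*√((-3)² + (-4)²) + 1558 = 324*√(9 + 16) + 1558 = 324*√25 + 1558 = 324*5 + 1558 = 1620 + 1558 = 3178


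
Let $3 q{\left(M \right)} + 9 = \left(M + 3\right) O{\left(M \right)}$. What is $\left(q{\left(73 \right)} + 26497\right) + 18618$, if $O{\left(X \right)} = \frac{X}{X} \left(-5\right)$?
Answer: $\frac{134956}{3} \approx 44985.0$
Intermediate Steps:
$O{\left(X \right)} = -5$ ($O{\left(X \right)} = 1 \left(-5\right) = -5$)
$q{\left(M \right)} = -8 - \frac{5 M}{3}$ ($q{\left(M \right)} = -3 + \frac{\left(M + 3\right) \left(-5\right)}{3} = -3 + \frac{\left(3 + M\right) \left(-5\right)}{3} = -3 + \frac{-15 - 5 M}{3} = -3 - \left(5 + \frac{5 M}{3}\right) = -8 - \frac{5 M}{3}$)
$\left(q{\left(73 \right)} + 26497\right) + 18618 = \left(\left(-8 - \frac{365}{3}\right) + 26497\right) + 18618 = \left(- \frac{389}{3} + 26497\right) + 18618 = \frac{79102}{3} + 18618 = \frac{134956}{3}$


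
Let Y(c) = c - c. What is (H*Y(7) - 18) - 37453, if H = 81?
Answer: -37471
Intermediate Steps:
Y(c) = 0
(H*Y(7) - 18) - 37453 = (81*0 - 18) - 37453 = (0 - 18) - 37453 = -18 - 37453 = -37471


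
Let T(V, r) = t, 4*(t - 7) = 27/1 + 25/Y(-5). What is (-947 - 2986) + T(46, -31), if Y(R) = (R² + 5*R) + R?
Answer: -7841/2 ≈ -3920.5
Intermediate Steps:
Y(R) = R² + 6*R
t = 25/2 (t = 7 + (27/1 + 25/((-5*(6 - 5))))/4 = 7 + (27*1 + 25/((-5*1)))/4 = 7 + (27 + 25/(-5))/4 = 7 + (27 + 25*(-⅕))/4 = 7 + (27 - 5)/4 = 7 + (¼)*22 = 7 + 11/2 = 25/2 ≈ 12.500)
T(V, r) = 25/2
(-947 - 2986) + T(46, -31) = (-947 - 2986) + 25/2 = -3933 + 25/2 = -7841/2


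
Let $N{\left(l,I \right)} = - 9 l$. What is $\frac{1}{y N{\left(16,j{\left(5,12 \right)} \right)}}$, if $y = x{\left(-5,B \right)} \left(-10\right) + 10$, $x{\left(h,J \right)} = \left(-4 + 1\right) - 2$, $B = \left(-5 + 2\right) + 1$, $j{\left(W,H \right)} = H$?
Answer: $- \frac{1}{8640} \approx -0.00011574$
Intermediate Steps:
$B = -2$ ($B = -3 + 1 = -2$)
$x{\left(h,J \right)} = -5$ ($x{\left(h,J \right)} = -3 - 2 = -5$)
$y = 60$ ($y = \left(-5\right) \left(-10\right) + 10 = 50 + 10 = 60$)
$\frac{1}{y N{\left(16,j{\left(5,12 \right)} \right)}} = \frac{1}{60 \left(\left(-9\right) 16\right)} = \frac{1}{60 \left(-144\right)} = \frac{1}{-8640} = - \frac{1}{8640}$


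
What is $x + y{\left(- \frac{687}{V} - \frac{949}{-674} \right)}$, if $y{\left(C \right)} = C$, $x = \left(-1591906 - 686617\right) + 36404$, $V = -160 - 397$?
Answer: $- \frac{841730839111}{375418} \approx -2.2421 \cdot 10^{6}$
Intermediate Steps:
$V = -557$ ($V = -160 - 397 = -557$)
$x = -2242119$ ($x = -2278523 + 36404 = -2242119$)
$x + y{\left(- \frac{687}{V} - \frac{949}{-674} \right)} = -2242119 - \left(- \frac{949}{674} - \frac{687}{557}\right) = -2242119 - - \frac{991631}{375418} = -2242119 + \left(\frac{687}{557} + \frac{949}{674}\right) = -2242119 + \frac{991631}{375418} = - \frac{841730839111}{375418}$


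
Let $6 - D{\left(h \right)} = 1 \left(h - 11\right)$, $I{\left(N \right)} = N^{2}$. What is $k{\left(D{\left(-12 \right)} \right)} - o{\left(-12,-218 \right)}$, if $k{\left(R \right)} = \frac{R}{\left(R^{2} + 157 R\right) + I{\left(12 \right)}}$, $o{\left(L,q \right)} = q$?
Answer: $\frac{1207313}{5538} \approx 218.01$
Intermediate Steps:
$D{\left(h \right)} = 17 - h$ ($D{\left(h \right)} = 6 - 1 \left(h - 11\right) = 6 - 1 \left(-11 + h\right) = 6 - \left(-11 + h\right) = 17 - h$)
$k{\left(R \right)} = \frac{R}{144 + R^{2} + 157 R}$ ($k{\left(R \right)} = \frac{R}{\left(R^{2} + 157 R\right) + 12^{2}} = \frac{R}{\left(R^{2} + 157 R\right) + 144} = \frac{R}{144 + R^{2} + 157 R}$)
$k{\left(D{\left(-12 \right)} \right)} - o{\left(-12,-218 \right)} = \frac{17 - -12}{144 + \left(17 - -12\right)^{2} + 157 \left(17 - -12\right)} - -218 = \frac{17 + 12}{144 + \left(17 + 12\right)^{2} + 157 \left(17 + 12\right)} + 218 = \frac{29}{144 + 29^{2} + 157 \cdot 29} + 218 = \frac{29}{144 + 841 + 4553} + 218 = \frac{29}{5538} + 218 = \frac{1207313}{5538}$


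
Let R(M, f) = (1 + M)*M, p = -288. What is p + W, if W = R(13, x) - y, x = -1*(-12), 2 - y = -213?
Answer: -321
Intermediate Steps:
y = 215 (y = 2 - 1*(-213) = 2 + 213 = 215)
x = 12
R(M, f) = M*(1 + M)
W = -33 (W = 13*(1 + 13) - 1*215 = 13*14 - 215 = 182 - 215 = -33)
p + W = -288 - 33 = -321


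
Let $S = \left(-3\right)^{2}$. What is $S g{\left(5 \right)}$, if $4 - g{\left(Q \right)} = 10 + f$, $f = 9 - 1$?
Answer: $-126$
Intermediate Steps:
$f = 8$
$g{\left(Q \right)} = -14$ ($g{\left(Q \right)} = 4 - \left(10 + 8\right) = 4 - 18 = -14$)
$S = 9$
$S g{\left(5 \right)} = 9 \left(-14\right) = -126$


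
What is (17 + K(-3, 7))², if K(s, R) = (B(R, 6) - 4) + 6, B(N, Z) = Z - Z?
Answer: 361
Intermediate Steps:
B(N, Z) = 0
K(s, R) = 2 (K(s, R) = (0 - 4) + 6 = -4 + 6 = 2)
(17 + K(-3, 7))² = (17 + 2)² = 19² = 361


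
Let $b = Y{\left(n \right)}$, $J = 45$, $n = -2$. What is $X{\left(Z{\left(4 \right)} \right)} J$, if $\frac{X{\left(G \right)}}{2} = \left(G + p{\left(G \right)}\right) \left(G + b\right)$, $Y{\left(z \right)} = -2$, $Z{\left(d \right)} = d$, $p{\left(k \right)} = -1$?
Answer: $540$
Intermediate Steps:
$b = -2$
$X{\left(G \right)} = 2 \left(-1 + G\right) \left(-2 + G\right)$ ($X{\left(G \right)} = 2 \left(G - 1\right) \left(G - 2\right) = 2 \left(-1 + G\right) \left(-2 + G\right)$)
$X{\left(Z{\left(4 \right)} \right)} J = \left(4 - 24 + 2 \cdot 4^{2}\right) 45 = \left(4 - 24 + 2 \cdot 16\right) 45 = \left(4 - 24 + 32\right) 45 = 12 \cdot 45 = 540$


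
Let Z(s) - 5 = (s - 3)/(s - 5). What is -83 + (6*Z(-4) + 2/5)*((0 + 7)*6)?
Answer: 6949/5 ≈ 1389.8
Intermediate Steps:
Z(s) = 5 + (-3 + s)/(-5 + s) (Z(s) = 5 + (s - 3)/(s - 5) = 5 + (-3 + s)/(-5 + s))
-83 + (6*Z(-4) + 2/5)*((0 + 7)*6) = -83 + (6*(2*(-14 + 3*(-4))/(-5 - 4)) + 2/5)*((0 + 7)*6) = -83 + (6*(2*(-14 - 12)/(-9)) + 2*(⅕))*(7*6) = -83 + (6*(2*(-⅑)*(-26)) + ⅖)*42 = -83 + (6*(52/9) + ⅖)*42 = -83 + (104/3 + ⅖)*42 = -83 + (526/15)*42 = -83 + 7364/5 = 6949/5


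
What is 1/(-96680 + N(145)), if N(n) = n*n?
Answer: -1/75655 ≈ -1.3218e-5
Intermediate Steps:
N(n) = n²
1/(-96680 + N(145)) = 1/(-96680 + 145²) = 1/(-96680 + 21025) = 1/(-75655) = -1/75655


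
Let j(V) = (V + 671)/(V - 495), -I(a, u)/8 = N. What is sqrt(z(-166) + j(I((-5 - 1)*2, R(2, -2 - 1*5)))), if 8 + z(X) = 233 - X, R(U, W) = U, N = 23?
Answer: sqrt(179936358)/679 ≈ 19.756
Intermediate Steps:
I(a, u) = -184 (I(a, u) = -8*23 = -184)
j(V) = (671 + V)/(-495 + V)
z(X) = 225 - X (z(X) = -8 + (233 - X) = 225 - X)
sqrt(z(-166) + j(I((-5 - 1)*2, R(2, -2 - 1*5)))) = sqrt((225 - 1*(-166)) + (671 - 184)/(-495 - 184)) = sqrt((225 + 166) + 487/(-679)) = sqrt(391 - 1/679*487) = sqrt(391 - 487/679) = sqrt(265002/679) = sqrt(179936358)/679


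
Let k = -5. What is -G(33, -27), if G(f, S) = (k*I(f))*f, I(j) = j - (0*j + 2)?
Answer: 5115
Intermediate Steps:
I(j) = -2 + j (I(j) = j - (0 + 2) = j - 1*2 = j - 2 = -2 + j)
G(f, S) = f*(10 - 5*f) (G(f, S) = (-5*(-2 + f))*f = (10 - 5*f)*f = f*(10 - 5*f))
-G(33, -27) = -5*33*(2 - 1*33) = -5*33*(2 - 33) = -5*33*(-31) = -1*(-5115) = 5115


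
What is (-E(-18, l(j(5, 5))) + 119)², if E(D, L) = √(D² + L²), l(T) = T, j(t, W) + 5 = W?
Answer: 10201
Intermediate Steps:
j(t, W) = -5 + W
(-E(-18, l(j(5, 5))) + 119)² = (-√((-18)² + (-5 + 5)²) + 119)² = (-√(324 + 0²) + 119)² = (-√(324 + 0) + 119)² = (-√324 + 119)² = (-1*18 + 119)² = (-18 + 119)² = 101² = 10201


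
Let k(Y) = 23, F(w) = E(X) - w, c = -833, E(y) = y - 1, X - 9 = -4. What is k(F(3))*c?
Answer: -19159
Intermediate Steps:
X = 5 (X = 9 - 4 = 5)
E(y) = -1 + y
F(w) = 4 - w (F(w) = (-1 + 5) - w = 4 - w)
k(F(3))*c = 23*(-833) = -19159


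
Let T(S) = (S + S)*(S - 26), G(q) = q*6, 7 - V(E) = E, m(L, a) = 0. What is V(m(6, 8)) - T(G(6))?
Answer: -713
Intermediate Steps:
V(E) = 7 - E
G(q) = 6*q
T(S) = 2*S*(-26 + S) (T(S) = (2*S)*(-26 + S) = 2*S*(-26 + S))
V(m(6, 8)) - T(G(6)) = (7 - 1*0) - 2*6*6*(-26 + 6*6) = (7 + 0) - 2*36*(-26 + 36) = 7 - 2*36*10 = 7 - 1*720 = 7 - 720 = -713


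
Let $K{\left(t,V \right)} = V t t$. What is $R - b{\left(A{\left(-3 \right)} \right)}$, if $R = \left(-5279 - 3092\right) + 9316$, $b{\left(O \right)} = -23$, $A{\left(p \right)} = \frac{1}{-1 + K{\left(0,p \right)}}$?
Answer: $968$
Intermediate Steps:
$K{\left(t,V \right)} = V t^{2}$
$A{\left(p \right)} = -1$ ($A{\left(p \right)} = \frac{1}{-1 + p 0^{2}} = \frac{1}{-1 + p 0} = \frac{1}{-1 + 0} = \frac{1}{-1} = -1$)
$R = 945$ ($R = -8371 + 9316 = 945$)
$R - b{\left(A{\left(-3 \right)} \right)} = 945 - -23 = 945 + 23 = 968$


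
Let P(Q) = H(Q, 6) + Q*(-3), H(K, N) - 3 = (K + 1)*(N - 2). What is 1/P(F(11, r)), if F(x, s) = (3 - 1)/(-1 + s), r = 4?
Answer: 3/23 ≈ 0.13043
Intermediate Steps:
H(K, N) = 3 + (1 + K)*(-2 + N) (H(K, N) = 3 + (K + 1)*(N - 2) = 3 + (1 + K)*(-2 + N))
F(x, s) = 2/(-1 + s)
P(Q) = 7 + Q (P(Q) = (1 + 6 - 2*Q + Q*6) + Q*(-3) = (1 + 6 - 2*Q + 6*Q) - 3*Q = (7 + 4*Q) - 3*Q = 7 + Q)
1/P(F(11, r)) = 1/(7 + 2/(-1 + 4)) = 1/(7 + 2/3) = 1/(7 + 2*(⅓)) = 1/(7 + ⅔) = 1/(23/3) = 3/23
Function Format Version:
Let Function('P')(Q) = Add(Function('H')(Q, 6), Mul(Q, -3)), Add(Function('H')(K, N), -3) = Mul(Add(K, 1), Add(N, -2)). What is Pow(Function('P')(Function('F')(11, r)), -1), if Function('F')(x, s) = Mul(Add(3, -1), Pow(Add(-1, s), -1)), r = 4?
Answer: Rational(3, 23) ≈ 0.13043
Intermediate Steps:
Function('H')(K, N) = Add(3, Mul(Add(1, K), Add(-2, N))) (Function('H')(K, N) = Add(3, Mul(Add(K, 1), Add(N, -2))) = Add(3, Mul(Add(1, K), Add(-2, N))))
Function('F')(x, s) = Mul(2, Pow(Add(-1, s), -1))
Function('P')(Q) = Add(7, Q) (Function('P')(Q) = Add(Add(1, 6, Mul(-2, Q), Mul(Q, 6)), Mul(Q, -3)) = Add(Add(1, 6, Mul(-2, Q), Mul(6, Q)), Mul(-3, Q)) = Add(Add(7, Mul(4, Q)), Mul(-3, Q)) = Add(7, Q))
Pow(Function('P')(Function('F')(11, r)), -1) = Pow(Add(7, Mul(2, Pow(Add(-1, 4), -1))), -1) = Pow(Add(7, Mul(2, Pow(3, -1))), -1) = Pow(Add(7, Mul(2, Rational(1, 3))), -1) = Pow(Add(7, Rational(2, 3)), -1) = Pow(Rational(23, 3), -1) = Rational(3, 23)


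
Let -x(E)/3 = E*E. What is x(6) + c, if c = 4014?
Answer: 3906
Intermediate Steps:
x(E) = -3*E² (x(E) = -3*E*E = -3*E²)
x(6) + c = -3*6² + 4014 = -3*36 + 4014 = -108 + 4014 = 3906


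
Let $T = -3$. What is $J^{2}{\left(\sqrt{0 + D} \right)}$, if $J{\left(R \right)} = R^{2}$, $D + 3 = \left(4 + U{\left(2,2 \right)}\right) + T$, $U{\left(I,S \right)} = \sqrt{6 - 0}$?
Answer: $\left(-2 + \sqrt{6}\right)^{2} \approx 0.20204$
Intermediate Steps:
$U{\left(I,S \right)} = \sqrt{6}$ ($U{\left(I,S \right)} = \sqrt{6 + 0} = \sqrt{6}$)
$D = -2 + \sqrt{6}$ ($D = -3 - \left(-1 - \sqrt{6}\right) = -3 + \left(1 + \sqrt{6}\right) = -2 + \sqrt{6} \approx 0.44949$)
$J^{2}{\left(\sqrt{0 + D} \right)} = \left(\left(\sqrt{0 - \left(2 - \sqrt{6}\right)}\right)^{2}\right)^{2} = \left(\left(\sqrt{-2 + \sqrt{6}}\right)^{2}\right)^{2} = \left(-2 + \sqrt{6}\right)^{2}$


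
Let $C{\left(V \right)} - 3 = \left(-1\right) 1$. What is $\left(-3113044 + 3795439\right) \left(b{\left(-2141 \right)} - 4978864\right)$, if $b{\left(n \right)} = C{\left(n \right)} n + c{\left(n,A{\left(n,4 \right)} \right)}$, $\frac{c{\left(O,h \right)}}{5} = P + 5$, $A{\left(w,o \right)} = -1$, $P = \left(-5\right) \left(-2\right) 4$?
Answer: $-3400320375795$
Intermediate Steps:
$P = 40$ ($P = 10 \cdot 4 = 40$)
$c{\left(O,h \right)} = 225$ ($c{\left(O,h \right)} = 5 \left(40 + 5\right) = 5 \cdot 45 = 225$)
$C{\left(V \right)} = 2$ ($C{\left(V \right)} = 3 - 1 = 2$)
$b{\left(n \right)} = 225 + 2 n$ ($b{\left(n \right)} = 2 n + 225 = 225 + 2 n$)
$\left(-3113044 + 3795439\right) \left(b{\left(-2141 \right)} - 4978864\right) = \left(-3113044 + 3795439\right) \left(\left(225 + 2 \left(-2141\right)\right) - 4978864\right) = 682395 \left(\left(225 - 4282\right) - 4978864\right) = 682395 \left(-4057 - 4978864\right) = 682395 \left(-4982921\right) = -3400320375795$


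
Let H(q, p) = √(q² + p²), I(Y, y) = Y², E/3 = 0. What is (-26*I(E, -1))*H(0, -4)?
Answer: 0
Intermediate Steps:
E = 0 (E = 3*0 = 0)
H(q, p) = √(p² + q²)
(-26*I(E, -1))*H(0, -4) = (-26*0²)*√((-4)² + 0²) = (-26*0)*√(16 + 0) = 0*√16 = 0*4 = 0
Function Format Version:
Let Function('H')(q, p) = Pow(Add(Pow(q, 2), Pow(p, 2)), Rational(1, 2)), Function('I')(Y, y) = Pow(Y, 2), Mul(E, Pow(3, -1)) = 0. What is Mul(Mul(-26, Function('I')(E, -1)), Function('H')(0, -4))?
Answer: 0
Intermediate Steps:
E = 0 (E = Mul(3, 0) = 0)
Function('H')(q, p) = Pow(Add(Pow(p, 2), Pow(q, 2)), Rational(1, 2))
Mul(Mul(-26, Function('I')(E, -1)), Function('H')(0, -4)) = Mul(Mul(-26, Pow(0, 2)), Pow(Add(Pow(-4, 2), Pow(0, 2)), Rational(1, 2))) = Mul(Mul(-26, 0), Pow(Add(16, 0), Rational(1, 2))) = Mul(0, Pow(16, Rational(1, 2))) = Mul(0, 4) = 0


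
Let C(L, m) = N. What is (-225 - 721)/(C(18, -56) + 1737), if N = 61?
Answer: -473/899 ≈ -0.52614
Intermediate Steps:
C(L, m) = 61
(-225 - 721)/(C(18, -56) + 1737) = (-225 - 721)/(61 + 1737) = -946/1798 = -946*1/1798 = -473/899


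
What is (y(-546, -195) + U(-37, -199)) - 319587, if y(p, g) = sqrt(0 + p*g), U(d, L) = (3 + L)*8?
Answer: -321155 + 39*sqrt(70) ≈ -3.2083e+5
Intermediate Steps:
U(d, L) = 24 + 8*L
y(p, g) = sqrt(g*p) (y(p, g) = sqrt(0 + g*p) = sqrt(g*p))
(y(-546, -195) + U(-37, -199)) - 319587 = (sqrt(-195*(-546)) + (24 + 8*(-199))) - 319587 = (sqrt(106470) + (24 - 1592)) - 319587 = (39*sqrt(70) - 1568) - 319587 = (-1568 + 39*sqrt(70)) - 319587 = -321155 + 39*sqrt(70)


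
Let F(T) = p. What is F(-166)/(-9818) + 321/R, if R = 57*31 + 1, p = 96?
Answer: 1490925/8679112 ≈ 0.17178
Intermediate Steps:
F(T) = 96
R = 1768 (R = 1767 + 1 = 1768)
F(-166)/(-9818) + 321/R = 96/(-9818) + 321/1768 = 96*(-1/9818) + 321*(1/1768) = -48/4909 + 321/1768 = 1490925/8679112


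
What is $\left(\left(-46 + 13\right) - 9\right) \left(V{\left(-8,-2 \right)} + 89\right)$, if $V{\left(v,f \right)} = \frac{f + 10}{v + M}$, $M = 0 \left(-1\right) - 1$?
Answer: $- \frac{11102}{3} \approx -3700.7$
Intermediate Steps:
$M = -1$ ($M = 0 - 1 = -1$)
$V{\left(v,f \right)} = \frac{10 + f}{-1 + v}$ ($V{\left(v,f \right)} = \frac{f + 10}{v - 1} = \frac{10 + f}{-1 + v}$)
$\left(\left(-46 + 13\right) - 9\right) \left(V{\left(-8,-2 \right)} + 89\right) = \left(\left(-46 + 13\right) - 9\right) \left(\frac{10 - 2}{-1 - 8} + 89\right) = \left(-33 - 9\right) \left(\frac{1}{-9} \cdot 8 + 89\right) = - 42 \left(\left(- \frac{1}{9}\right) 8 + 89\right) = - 42 \left(- \frac{8}{9} + 89\right) = \left(-42\right) \frac{793}{9} = - \frac{11102}{3}$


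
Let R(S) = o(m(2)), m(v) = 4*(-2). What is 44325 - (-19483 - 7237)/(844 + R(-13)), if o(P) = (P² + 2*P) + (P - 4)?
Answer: 487909/11 ≈ 44355.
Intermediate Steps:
m(v) = -8
o(P) = -4 + P² + 3*P (o(P) = (P² + 2*P) + (-4 + P) = -4 + P² + 3*P)
R(S) = 36 (R(S) = -4 + (-8)² + 3*(-8) = -4 + 64 - 24 = 36)
44325 - (-19483 - 7237)/(844 + R(-13)) = 44325 - (-19483 - 7237)/(844 + 36) = 44325 - (-26720)/880 = 44325 - 1*(-334/11) = 44325 + 334/11 = 487909/11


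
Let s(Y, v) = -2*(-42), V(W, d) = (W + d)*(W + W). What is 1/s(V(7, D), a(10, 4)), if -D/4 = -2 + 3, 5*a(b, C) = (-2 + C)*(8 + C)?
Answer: 1/84 ≈ 0.011905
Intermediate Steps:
a(b, C) = (-2 + C)*(8 + C)/5 (a(b, C) = ((-2 + C)*(8 + C))/5 = (-2 + C)*(8 + C)/5)
D = -4 (D = -4*(-2 + 3) = -4*1 = -4)
V(W, d) = 2*W*(W + d) (V(W, d) = (W + d)*(2*W) = 2*W*(W + d))
s(Y, v) = 84
1/s(V(7, D), a(10, 4)) = 1/84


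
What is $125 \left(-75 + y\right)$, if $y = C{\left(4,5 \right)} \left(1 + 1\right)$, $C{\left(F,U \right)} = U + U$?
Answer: $-6875$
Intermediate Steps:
$C{\left(F,U \right)} = 2 U$
$y = 20$ ($y = 2 \cdot 5 \left(1 + 1\right) = 10 \cdot 2 = 20$)
$125 \left(-75 + y\right) = 125 \left(-75 + 20\right) = 125 \left(-55\right) = -6875$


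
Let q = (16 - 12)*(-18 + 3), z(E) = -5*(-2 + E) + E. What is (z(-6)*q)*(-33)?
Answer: 67320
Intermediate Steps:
z(E) = 10 - 4*E (z(E) = (10 - 5*E) + E = 10 - 4*E)
q = -60 (q = 4*(-15) = -60)
(z(-6)*q)*(-33) = ((10 - 4*(-6))*(-60))*(-33) = ((10 + 24)*(-60))*(-33) = (34*(-60))*(-33) = -2040*(-33) = 67320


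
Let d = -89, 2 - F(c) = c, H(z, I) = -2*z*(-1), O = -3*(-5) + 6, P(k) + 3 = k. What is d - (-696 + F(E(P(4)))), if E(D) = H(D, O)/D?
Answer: 607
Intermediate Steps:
P(k) = -3 + k
O = 21 (O = 15 + 6 = 21)
H(z, I) = 2*z
E(D) = 2 (E(D) = (2*D)/D = 2)
F(c) = 2 - c
d - (-696 + F(E(P(4)))) = -89 - (-696 + (2 - 1*2)) = -89 - (-696 + (2 - 2)) = -89 - (-696 + 0) = -89 - 1*(-696) = -89 + 696 = 607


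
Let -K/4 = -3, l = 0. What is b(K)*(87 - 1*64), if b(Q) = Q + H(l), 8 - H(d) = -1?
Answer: 483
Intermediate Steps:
H(d) = 9 (H(d) = 8 - 1*(-1) = 8 + 1 = 9)
K = 12 (K = -4*(-3) = 12)
b(Q) = 9 + Q (b(Q) = Q + 9 = 9 + Q)
b(K)*(87 - 1*64) = (9 + 12)*(87 - 1*64) = 21*(87 - 64) = 21*23 = 483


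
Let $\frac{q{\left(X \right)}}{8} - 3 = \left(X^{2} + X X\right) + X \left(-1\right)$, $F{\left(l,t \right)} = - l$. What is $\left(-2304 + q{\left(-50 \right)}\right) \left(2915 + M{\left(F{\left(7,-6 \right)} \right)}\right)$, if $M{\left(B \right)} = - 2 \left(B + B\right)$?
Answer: $112187160$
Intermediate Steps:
$q{\left(X \right)} = 24 - 8 X + 16 X^{2}$ ($q{\left(X \right)} = 24 + 8 \left(\left(X^{2} + X X\right) + X \left(-1\right)\right) = 24 + 8 \left(\left(X^{2} + X^{2}\right) - X\right) = 24 + 8 \left(2 X^{2} - X\right) = 24 + 8 \left(- X + 2 X^{2}\right) = 24 + \left(- 8 X + 16 X^{2}\right) = 24 - 8 X + 16 X^{2}$)
$M{\left(B \right)} = - 4 B$ ($M{\left(B \right)} = - 2 \cdot 2 B = - 4 B$)
$\left(-2304 + q{\left(-50 \right)}\right) \left(2915 + M{\left(F{\left(7,-6 \right)} \right)}\right) = \left(-2304 + \left(24 - -400 + 16 \left(-50\right)^{2}\right)\right) \left(2915 - 4 \left(\left(-1\right) 7\right)\right) = \left(-2304 + \left(24 + 400 + 16 \cdot 2500\right)\right) \left(2915 - -28\right) = \left(-2304 + \left(24 + 400 + 40000\right)\right) \left(2915 + 28\right) = \left(-2304 + 40424\right) 2943 = 38120 \cdot 2943 = 112187160$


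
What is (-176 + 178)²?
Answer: 4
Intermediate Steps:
(-176 + 178)² = 2² = 4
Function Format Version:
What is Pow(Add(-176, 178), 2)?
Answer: 4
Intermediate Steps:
Pow(Add(-176, 178), 2) = Pow(2, 2) = 4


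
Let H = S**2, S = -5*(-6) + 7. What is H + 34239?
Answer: 35608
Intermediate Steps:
S = 37 (S = 30 + 7 = 37)
H = 1369 (H = 37**2 = 1369)
H + 34239 = 1369 + 34239 = 35608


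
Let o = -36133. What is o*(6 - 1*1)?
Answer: -180665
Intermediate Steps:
o*(6 - 1*1) = -36133*(6 - 1*1) = -36133*(6 - 1) = -36133*5 = -180665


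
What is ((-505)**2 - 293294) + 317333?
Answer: 279064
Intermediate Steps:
((-505)**2 - 293294) + 317333 = (255025 - 293294) + 317333 = -38269 + 317333 = 279064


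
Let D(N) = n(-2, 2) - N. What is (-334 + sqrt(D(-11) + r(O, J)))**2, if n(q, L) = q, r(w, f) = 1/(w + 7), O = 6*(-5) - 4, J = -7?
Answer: 3012254/27 - 7348*sqrt(6)/9 ≈ 1.0957e+5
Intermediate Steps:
O = -34 (O = -30 - 4 = -34)
r(w, f) = 1/(7 + w)
D(N) = -2 - N
(-334 + sqrt(D(-11) + r(O, J)))**2 = (-334 + sqrt((-2 - 1*(-11)) + 1/(7 - 34)))**2 = (-334 + sqrt((-2 + 11) + 1/(-27)))**2 = (-334 + sqrt(9 - 1/27))**2 = (-334 + sqrt(242/27))**2 = (-334 + 11*sqrt(6)/9)**2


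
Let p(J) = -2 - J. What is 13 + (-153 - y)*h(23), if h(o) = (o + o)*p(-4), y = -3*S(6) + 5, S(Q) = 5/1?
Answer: -13143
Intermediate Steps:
S(Q) = 5 (S(Q) = 5*1 = 5)
y = -10 (y = -3*5 + 5 = -15 + 5 = -10)
h(o) = 4*o (h(o) = (o + o)*(-2 - 1*(-4)) = (2*o)*(-2 + 4) = (2*o)*2 = 4*o)
13 + (-153 - y)*h(23) = 13 + (-153 - 1*(-10))*(4*23) = 13 + (-153 + 10)*92 = 13 - 143*92 = 13 - 13156 = -13143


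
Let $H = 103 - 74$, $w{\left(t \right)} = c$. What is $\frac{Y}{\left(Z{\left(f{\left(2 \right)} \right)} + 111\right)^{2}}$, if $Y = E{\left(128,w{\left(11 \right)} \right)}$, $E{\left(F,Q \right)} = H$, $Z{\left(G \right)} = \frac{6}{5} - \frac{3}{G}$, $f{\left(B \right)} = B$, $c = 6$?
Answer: $\frac{2900}{1225449} \approx 0.0023665$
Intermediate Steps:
$w{\left(t \right)} = 6$
$Z{\left(G \right)} = \frac{6}{5} - \frac{3}{G}$ ($Z{\left(G \right)} = 6 \cdot \frac{1}{5} - \frac{3}{G} = \frac{6}{5} - \frac{3}{G}$)
$H = 29$
$E{\left(F,Q \right)} = 29$
$Y = 29$
$\frac{Y}{\left(Z{\left(f{\left(2 \right)} \right)} + 111\right)^{2}} = \frac{29}{\left(\left(\frac{6}{5} - \frac{3}{2}\right) + 111\right)^{2}} = \frac{29}{\left(- \frac{3}{10} + 111\right)^{2}} = \frac{29}{\left(\frac{1107}{10}\right)^{2}} = \frac{29}{\frac{1225449}{100}} = 29 \cdot \frac{100}{1225449} = \frac{2900}{1225449}$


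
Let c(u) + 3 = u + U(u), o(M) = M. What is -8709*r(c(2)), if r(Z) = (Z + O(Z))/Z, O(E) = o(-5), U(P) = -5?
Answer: -31933/2 ≈ -15967.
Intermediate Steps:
O(E) = -5
c(u) = -8 + u (c(u) = -3 + (u - 5) = -3 + (-5 + u) = -8 + u)
r(Z) = (-5 + Z)/Z (r(Z) = (Z - 5)/Z = (-5 + Z)/Z)
-8709*r(c(2)) = -8709*(-5 + (-8 + 2))/(-8 + 2) = -8709*(-5 - 6)/(-6) = -(-2903)*(-11)/2 = -8709*11/6 = -31933/2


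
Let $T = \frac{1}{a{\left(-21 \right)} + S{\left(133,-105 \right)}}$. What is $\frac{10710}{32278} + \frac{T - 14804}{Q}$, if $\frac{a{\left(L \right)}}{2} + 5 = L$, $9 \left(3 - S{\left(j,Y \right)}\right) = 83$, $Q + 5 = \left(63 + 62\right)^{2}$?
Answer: $- \frac{16273022599}{26419155664} \approx -0.61596$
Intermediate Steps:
$Q = 15620$ ($Q = -5 + \left(63 + 62\right)^{2} = -5 + 125^{2} = -5 + 15625 = 15620$)
$S{\left(j,Y \right)} = - \frac{56}{9}$ ($S{\left(j,Y \right)} = 3 - \frac{83}{9} = - \frac{56}{9}$)
$a{\left(L \right)} = -10 + 2 L$
$T = - \frac{9}{524}$ ($T = \frac{1}{\left(-10 + 2 \left(-21\right)\right) - \frac{56}{9}} = \frac{1}{\left(-10 - 42\right) - \frac{56}{9}} = \frac{1}{-52 - \frac{56}{9}} = \frac{1}{- \frac{524}{9}} = - \frac{9}{524} \approx -0.017176$)
$\frac{10710}{32278} + \frac{T - 14804}{Q} = \frac{10710}{32278} + \frac{- \frac{9}{524} - 14804}{15620} = 10710 \cdot \frac{1}{32278} - \frac{1551461}{1636976} = \frac{5355}{16139} - \frac{1551461}{1636976} = - \frac{16273022599}{26419155664}$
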